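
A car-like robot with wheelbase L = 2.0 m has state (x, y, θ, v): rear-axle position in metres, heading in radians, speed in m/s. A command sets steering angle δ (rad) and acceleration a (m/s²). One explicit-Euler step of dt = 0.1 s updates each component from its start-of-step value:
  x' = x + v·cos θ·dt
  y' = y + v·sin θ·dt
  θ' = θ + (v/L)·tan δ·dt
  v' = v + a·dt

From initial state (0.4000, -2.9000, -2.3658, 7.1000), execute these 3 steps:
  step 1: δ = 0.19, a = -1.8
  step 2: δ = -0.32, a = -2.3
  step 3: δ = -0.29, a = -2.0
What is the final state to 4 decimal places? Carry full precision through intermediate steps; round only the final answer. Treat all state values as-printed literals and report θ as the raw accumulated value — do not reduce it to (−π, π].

after step 1 (δ=0.19, a=-1.8): (-0.106845, -3.397200, -2.297526, 6.920000)
after step 2 (δ=-0.32, a=-2.3): (-0.566630, -3.914367, -2.412187, 6.690000)
after step 3 (δ=-0.29, a=-2.0): (-1.065417, -4.360207, -2.512006, 6.490000)

(-1.0654, -4.3602, -2.5120, 6.4900)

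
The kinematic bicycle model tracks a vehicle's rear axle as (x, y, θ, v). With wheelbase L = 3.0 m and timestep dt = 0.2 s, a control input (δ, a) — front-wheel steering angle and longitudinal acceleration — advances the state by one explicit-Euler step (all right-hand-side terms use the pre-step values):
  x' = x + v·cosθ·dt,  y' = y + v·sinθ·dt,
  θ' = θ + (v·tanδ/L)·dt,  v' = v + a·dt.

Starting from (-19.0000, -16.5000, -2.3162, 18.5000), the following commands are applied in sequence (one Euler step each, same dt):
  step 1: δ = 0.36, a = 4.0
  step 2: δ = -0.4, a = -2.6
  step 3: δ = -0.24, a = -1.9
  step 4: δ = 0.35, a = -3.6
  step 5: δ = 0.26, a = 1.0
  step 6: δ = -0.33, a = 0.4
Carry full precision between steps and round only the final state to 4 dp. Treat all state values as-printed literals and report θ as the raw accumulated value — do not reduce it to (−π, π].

(-32.1985, -33.1151, -2.3493, 17.9600)

after step 1 (δ=0.36, a=4.0): (-21.509593, -19.218812, -1.851970, 19.300000)
after step 2 (δ=-0.4, a=-2.6): (-22.580679, -22.927232, -2.395964, 18.780000)
after step 3 (δ=-0.24, a=-1.9): (-25.340067, -25.475430, -2.702349, 18.400000)
after step 4 (δ=0.35, a=-3.6): (-28.670738, -27.040368, -2.254581, 17.680000)
after step 5 (δ=0.26, a=1.0): (-30.904539, -29.781431, -1.941030, 17.880000)
after step 6 (δ=-0.33, a=0.4): (-32.198455, -33.115132, -2.349320, 17.960000)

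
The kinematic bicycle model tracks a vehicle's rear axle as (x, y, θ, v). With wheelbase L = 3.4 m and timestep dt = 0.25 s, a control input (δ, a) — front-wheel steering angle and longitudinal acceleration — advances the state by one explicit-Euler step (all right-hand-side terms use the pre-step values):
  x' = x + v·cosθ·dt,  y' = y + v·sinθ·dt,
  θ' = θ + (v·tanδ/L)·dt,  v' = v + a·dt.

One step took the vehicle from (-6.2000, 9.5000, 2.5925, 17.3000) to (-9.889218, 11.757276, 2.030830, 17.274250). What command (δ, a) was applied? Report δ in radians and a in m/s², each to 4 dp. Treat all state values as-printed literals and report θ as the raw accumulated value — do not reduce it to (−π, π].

δ = -0.4158, a = -0.1030

a = (v'−v)/dt = (-0.025750)/0.25 = -0.1030
Δθ = θ'−θ = -0.561670;  (v·dt/L) = 17.3000·0.25/3.4 = 1.272059
tan δ = Δθ·L/(v·dt) = -0.441544  →  δ = -0.4158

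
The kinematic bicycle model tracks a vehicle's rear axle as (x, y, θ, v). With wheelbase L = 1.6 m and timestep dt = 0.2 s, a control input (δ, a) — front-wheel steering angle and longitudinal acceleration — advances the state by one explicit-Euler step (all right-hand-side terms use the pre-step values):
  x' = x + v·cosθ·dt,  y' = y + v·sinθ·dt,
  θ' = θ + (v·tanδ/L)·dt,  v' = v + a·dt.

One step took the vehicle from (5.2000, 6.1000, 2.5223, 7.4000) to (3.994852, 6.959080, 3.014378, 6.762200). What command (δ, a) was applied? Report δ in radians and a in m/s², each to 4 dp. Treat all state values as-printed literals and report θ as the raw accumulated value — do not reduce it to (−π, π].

δ = 0.4889, a = -3.1890

a = (v'−v)/dt = (-0.637800)/0.2 = -3.1890
Δθ = θ'−θ = 0.492078;  (v·dt/L) = 7.4000·0.2/1.6 = 0.925000
tan δ = Δθ·L/(v·dt) = 0.531976  →  δ = 0.4889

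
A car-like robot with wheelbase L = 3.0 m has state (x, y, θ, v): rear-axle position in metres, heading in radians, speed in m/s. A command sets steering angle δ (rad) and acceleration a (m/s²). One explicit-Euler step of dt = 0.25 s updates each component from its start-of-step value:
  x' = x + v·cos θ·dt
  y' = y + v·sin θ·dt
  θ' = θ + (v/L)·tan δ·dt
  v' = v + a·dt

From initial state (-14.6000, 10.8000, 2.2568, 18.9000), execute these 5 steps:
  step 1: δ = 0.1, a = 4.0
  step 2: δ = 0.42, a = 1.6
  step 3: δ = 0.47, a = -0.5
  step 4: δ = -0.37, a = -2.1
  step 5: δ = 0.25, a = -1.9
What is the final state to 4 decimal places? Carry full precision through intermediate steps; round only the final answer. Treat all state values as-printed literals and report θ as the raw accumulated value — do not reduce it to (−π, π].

(-34.4189, 12.7497, 3.7807, 19.1750)

after step 1 (δ=0.1, a=4.0): (-17.593051, 14.456128, 2.414827, 19.900000)
after step 2 (δ=0.42, a=1.6): (-21.311005, 17.761796, 3.155393, 20.300000)
after step 3 (δ=0.47, a=-0.5): (-26.385522, 17.691760, 4.014702, 20.175000)
after step 4 (δ=-0.37, a=-2.1): (-29.625862, 13.826581, 3.362607, 19.650000)
after step 5 (δ=0.25, a=-1.9): (-34.418868, 12.749665, 3.780730, 19.175000)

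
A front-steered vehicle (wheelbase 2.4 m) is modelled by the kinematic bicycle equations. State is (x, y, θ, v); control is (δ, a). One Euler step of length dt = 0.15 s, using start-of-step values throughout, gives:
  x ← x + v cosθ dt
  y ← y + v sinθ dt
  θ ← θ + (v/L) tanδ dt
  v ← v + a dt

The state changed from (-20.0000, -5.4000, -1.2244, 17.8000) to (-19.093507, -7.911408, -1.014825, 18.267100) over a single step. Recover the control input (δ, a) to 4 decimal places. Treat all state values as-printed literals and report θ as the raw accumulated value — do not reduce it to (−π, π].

a = (v'−v)/dt = (0.467100)/0.15 = 3.1140
Δθ = θ'−θ = 0.209575;  (v·dt/L) = 17.8000·0.15/2.4 = 1.112500
tan δ = Δθ·L/(v·dt) = 0.188382  →  δ = 0.1862

δ = 0.1862, a = 3.1140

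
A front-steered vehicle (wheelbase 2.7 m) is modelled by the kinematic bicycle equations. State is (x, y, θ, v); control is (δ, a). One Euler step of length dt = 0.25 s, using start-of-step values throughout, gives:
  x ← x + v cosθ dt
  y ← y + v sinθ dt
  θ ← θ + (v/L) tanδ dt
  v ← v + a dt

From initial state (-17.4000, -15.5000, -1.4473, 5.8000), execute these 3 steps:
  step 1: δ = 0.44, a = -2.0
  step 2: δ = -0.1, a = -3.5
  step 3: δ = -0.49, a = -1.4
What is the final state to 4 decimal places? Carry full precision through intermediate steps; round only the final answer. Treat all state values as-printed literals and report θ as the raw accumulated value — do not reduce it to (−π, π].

(-16.3790, -19.2188, -1.4623, 4.0750)

after step 1 (δ=0.44, a=-2.0): (-17.221385, -16.938957, -1.194473, 5.300000)
after step 2 (δ=-0.1, a=-3.5): (-16.734443, -18.171236, -1.243712, 4.425000)
after step 3 (δ=-0.49, a=-1.4): (-16.379024, -19.218836, -1.462253, 4.075000)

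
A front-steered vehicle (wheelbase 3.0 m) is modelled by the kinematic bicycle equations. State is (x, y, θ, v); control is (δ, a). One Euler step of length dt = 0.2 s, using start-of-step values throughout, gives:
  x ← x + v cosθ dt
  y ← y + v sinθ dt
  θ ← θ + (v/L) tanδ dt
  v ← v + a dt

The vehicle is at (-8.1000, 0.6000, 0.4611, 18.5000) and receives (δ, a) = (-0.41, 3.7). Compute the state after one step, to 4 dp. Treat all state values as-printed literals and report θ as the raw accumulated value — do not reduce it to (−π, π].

(-4.7864, 2.2463, -0.0749, 19.2400)

x' = -8.1000 + 18.5000·cos(0.4611)·0.2 = -4.7864
y' = 0.6000 + 18.5000·sin(0.4611)·0.2 = 2.2463
θ' = 0.4611 + (18.5000/3.0)·tan(-0.41)·0.2 = -0.0749
v' = 18.5000 + 3.7000·0.2 = 19.2400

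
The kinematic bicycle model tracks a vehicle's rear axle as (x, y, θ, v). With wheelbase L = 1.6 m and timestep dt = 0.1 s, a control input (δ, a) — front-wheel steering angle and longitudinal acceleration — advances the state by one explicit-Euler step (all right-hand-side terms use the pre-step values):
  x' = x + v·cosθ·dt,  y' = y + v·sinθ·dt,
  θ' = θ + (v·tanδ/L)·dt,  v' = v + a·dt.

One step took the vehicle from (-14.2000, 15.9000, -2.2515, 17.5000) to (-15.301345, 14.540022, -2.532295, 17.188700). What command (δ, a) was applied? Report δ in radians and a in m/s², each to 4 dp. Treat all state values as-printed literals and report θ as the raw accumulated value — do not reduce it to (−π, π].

δ = -0.2513, a = -3.1130

a = (v'−v)/dt = (-0.311300)/0.1 = -3.1130
Δθ = θ'−θ = -0.280795;  (v·dt/L) = 17.5000·0.1/1.6 = 1.093750
tan δ = Δθ·L/(v·dt) = -0.256727  →  δ = -0.2513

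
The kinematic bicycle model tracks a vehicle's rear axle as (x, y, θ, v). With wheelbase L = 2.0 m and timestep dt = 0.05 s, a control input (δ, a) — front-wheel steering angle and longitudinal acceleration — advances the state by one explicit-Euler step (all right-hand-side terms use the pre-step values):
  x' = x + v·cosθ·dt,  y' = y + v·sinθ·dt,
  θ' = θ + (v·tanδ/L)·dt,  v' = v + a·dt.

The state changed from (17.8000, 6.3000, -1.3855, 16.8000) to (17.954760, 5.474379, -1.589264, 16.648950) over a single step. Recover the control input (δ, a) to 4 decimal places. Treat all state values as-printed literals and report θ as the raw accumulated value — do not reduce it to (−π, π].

δ = -0.4517, a = -3.0210

a = (v'−v)/dt = (-0.151050)/0.05 = -3.0210
Δθ = θ'−θ = -0.203764;  (v·dt/L) = 16.8000·0.05/2.0 = 0.420000
tan δ = Δθ·L/(v·dt) = -0.485152  →  δ = -0.4517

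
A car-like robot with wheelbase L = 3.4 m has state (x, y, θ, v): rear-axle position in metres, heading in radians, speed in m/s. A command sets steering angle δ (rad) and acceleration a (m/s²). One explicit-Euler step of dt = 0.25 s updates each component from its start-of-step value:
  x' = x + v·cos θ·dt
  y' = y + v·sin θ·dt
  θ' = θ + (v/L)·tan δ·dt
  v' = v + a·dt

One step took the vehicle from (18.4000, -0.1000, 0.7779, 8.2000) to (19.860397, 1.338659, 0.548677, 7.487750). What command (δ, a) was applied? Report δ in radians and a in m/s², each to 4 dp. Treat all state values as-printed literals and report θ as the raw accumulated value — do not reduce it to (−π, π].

δ = -0.3633, a = -2.8490

a = (v'−v)/dt = (-0.712250)/0.25 = -2.8490
Δθ = θ'−θ = -0.229223;  (v·dt/L) = 8.2000·0.25/3.4 = 0.602941
tan δ = Δθ·L/(v·dt) = -0.380175  →  δ = -0.3633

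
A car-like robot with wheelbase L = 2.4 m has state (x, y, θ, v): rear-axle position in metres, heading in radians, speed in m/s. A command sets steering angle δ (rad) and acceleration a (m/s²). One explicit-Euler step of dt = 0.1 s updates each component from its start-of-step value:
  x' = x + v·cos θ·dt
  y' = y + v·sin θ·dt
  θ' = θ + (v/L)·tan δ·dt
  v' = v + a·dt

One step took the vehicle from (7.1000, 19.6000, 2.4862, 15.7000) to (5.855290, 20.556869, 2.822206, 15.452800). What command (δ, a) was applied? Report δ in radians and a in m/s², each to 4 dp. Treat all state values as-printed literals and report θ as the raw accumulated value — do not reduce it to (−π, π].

δ = 0.4745, a = -2.4720

a = (v'−v)/dt = (-0.247200)/0.1 = -2.4720
Δθ = θ'−θ = 0.336006;  (v·dt/L) = 15.7000·0.1/2.4 = 0.654167
tan δ = Δθ·L/(v·dt) = 0.513640  →  δ = 0.4745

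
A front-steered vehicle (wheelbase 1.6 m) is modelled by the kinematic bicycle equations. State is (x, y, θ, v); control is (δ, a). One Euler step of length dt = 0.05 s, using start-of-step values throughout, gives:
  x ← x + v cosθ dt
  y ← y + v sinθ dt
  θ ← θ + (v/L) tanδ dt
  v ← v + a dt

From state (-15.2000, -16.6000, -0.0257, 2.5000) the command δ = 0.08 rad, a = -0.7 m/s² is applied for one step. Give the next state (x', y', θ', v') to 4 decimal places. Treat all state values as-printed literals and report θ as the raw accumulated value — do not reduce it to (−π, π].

(-15.0750, -16.6032, -0.0194, 2.4650)

x' = -15.2000 + 2.5000·cos(-0.0257)·0.05 = -15.0750
y' = -16.6000 + 2.5000·sin(-0.0257)·0.05 = -16.6032
θ' = -0.0257 + (2.5000/1.6)·tan(0.08)·0.05 = -0.0194
v' = 2.5000 − 0.7000·0.05 = 2.4650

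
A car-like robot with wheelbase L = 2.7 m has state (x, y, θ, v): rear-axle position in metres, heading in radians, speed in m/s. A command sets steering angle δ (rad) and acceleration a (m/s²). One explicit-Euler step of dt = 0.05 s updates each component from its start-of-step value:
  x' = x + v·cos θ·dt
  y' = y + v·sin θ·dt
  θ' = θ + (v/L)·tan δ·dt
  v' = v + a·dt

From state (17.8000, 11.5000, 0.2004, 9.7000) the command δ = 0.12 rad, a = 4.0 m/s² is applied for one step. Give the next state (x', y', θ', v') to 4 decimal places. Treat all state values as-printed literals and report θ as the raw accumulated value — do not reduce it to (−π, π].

(18.2753, 11.5965, 0.2221, 9.9000)

x' = 17.8000 + 9.7000·cos(0.2004)·0.05 = 18.2753
y' = 11.5000 + 9.7000·sin(0.2004)·0.05 = 11.5965
θ' = 0.2004 + (9.7000/2.7)·tan(0.12)·0.05 = 0.2221
v' = 9.7000 + 4.0000·0.05 = 9.9000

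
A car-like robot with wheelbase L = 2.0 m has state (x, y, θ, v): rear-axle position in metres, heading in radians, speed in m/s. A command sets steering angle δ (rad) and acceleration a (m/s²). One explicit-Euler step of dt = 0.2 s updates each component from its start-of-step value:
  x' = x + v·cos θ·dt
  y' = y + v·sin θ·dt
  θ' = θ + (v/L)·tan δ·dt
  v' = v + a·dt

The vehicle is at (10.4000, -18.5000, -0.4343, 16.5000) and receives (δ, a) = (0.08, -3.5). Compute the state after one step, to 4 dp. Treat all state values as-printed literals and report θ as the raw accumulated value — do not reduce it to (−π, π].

x' = 10.4000 + 16.5000·cos(-0.4343)·0.2 = 13.3936
y' = -18.5000 + 16.5000·sin(-0.4343)·0.2 = -19.8886
θ' = -0.4343 + (16.5000/2.0)·tan(0.08)·0.2 = -0.3020
v' = 16.5000 − 3.5000·0.2 = 15.8000

(13.3936, -19.8886, -0.3020, 15.8000)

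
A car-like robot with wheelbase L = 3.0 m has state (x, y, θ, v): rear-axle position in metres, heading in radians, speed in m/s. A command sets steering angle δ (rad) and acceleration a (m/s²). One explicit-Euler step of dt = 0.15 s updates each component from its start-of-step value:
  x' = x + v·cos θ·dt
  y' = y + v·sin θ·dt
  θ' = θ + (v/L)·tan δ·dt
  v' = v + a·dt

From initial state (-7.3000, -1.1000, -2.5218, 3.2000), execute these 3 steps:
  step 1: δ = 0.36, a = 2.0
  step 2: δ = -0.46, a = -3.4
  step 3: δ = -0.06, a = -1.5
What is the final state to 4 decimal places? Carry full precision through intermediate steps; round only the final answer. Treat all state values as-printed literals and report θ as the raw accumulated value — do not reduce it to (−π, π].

(-8.4708, -1.9597, -2.5573, 2.7650)

after step 1 (δ=0.36, a=2.0): (-7.690719, -1.378816, -2.461576, 3.500000)
after step 2 (δ=-0.46, a=-3.4): (-8.098940, -1.708939, -2.548279, 2.990000)
after step 3 (δ=-0.06, a=-1.5): (-8.470788, -1.959701, -2.557260, 2.765000)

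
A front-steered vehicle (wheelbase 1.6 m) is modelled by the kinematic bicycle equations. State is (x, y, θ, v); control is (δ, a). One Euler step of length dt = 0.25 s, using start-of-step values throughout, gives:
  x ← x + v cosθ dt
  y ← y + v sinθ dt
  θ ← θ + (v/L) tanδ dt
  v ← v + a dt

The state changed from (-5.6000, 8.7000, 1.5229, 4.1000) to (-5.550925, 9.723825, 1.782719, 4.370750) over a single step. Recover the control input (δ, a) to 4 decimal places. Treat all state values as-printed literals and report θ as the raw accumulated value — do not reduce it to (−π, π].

δ = 0.3853, a = 1.0830

a = (v'−v)/dt = (0.270750)/0.25 = 1.0830
Δθ = θ'−θ = 0.259819;  (v·dt/L) = 4.1000·0.25/1.6 = 0.640625
tan δ = Δθ·L/(v·dt) = 0.405571  →  δ = 0.3853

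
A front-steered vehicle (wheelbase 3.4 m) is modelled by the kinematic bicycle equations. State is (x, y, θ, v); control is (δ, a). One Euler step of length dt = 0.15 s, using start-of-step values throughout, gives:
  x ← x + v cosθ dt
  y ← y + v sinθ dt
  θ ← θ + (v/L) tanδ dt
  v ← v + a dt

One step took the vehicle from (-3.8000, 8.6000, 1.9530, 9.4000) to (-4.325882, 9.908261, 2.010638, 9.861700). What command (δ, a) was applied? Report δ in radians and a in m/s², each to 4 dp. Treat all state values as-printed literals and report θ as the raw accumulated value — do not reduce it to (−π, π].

a = (v'−v)/dt = (0.461700)/0.15 = 3.0780
Δθ = θ'−θ = 0.057638;  (v·dt/L) = 9.4000·0.15/3.4 = 0.414706
tan δ = Δθ·L/(v·dt) = 0.138985  →  δ = 0.1381

δ = 0.1381, a = 3.0780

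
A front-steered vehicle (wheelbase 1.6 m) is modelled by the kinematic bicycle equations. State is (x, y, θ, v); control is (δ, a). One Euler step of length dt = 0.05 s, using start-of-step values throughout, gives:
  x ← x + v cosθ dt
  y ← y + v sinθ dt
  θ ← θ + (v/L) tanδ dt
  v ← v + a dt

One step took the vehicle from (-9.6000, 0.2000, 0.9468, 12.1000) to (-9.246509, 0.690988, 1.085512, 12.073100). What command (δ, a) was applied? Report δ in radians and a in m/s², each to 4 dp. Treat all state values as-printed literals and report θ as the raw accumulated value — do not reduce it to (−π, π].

δ = 0.3516, a = -0.5380

a = (v'−v)/dt = (-0.026900)/0.05 = -0.5380
Δθ = θ'−θ = 0.138712;  (v·dt/L) = 12.1000·0.05/1.6 = 0.378125
tan δ = Δθ·L/(v·dt) = 0.366842  →  δ = 0.3516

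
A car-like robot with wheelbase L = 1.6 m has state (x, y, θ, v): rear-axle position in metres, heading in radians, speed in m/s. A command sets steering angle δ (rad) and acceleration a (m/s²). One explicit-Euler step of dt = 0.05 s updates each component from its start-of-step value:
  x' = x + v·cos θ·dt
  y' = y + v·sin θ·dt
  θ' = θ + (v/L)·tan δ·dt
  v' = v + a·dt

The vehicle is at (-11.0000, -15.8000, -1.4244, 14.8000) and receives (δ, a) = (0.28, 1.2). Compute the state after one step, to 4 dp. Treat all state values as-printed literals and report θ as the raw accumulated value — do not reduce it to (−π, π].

(-10.8921, -16.5321, -1.2914, 14.8600)

x' = -11.0000 + 14.8000·cos(-1.4244)·0.05 = -10.8921
y' = -15.8000 + 14.8000·sin(-1.4244)·0.05 = -16.5321
θ' = -1.4244 + (14.8000/1.6)·tan(0.28)·0.05 = -1.2914
v' = 14.8000 + 1.2000·0.05 = 14.8600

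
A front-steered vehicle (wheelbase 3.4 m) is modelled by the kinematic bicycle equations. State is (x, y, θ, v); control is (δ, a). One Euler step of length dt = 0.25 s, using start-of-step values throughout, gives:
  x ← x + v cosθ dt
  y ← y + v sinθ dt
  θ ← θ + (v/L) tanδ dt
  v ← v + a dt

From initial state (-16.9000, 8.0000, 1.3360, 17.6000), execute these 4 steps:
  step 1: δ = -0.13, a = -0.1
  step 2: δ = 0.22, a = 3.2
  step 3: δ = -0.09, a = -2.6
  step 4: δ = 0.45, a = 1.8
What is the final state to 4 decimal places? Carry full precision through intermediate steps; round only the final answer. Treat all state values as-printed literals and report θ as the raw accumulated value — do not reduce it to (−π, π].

after step 1 (δ=-0.13, a=-0.1): (-15.876362, 12.279272, 1.166811, 17.575000)
after step 2 (δ=0.22, a=3.2): (-14.149239, 16.319332, 1.455789, 18.375000)
after step 3 (δ=-0.09, a=-2.6): (-13.622089, 20.882735, 1.333861, 17.725000)
after step 4 (δ=0.45, a=1.8): (-12.581964, 25.190184, 1.963431, 18.175000)

(-12.5820, 25.1902, 1.9634, 18.1750)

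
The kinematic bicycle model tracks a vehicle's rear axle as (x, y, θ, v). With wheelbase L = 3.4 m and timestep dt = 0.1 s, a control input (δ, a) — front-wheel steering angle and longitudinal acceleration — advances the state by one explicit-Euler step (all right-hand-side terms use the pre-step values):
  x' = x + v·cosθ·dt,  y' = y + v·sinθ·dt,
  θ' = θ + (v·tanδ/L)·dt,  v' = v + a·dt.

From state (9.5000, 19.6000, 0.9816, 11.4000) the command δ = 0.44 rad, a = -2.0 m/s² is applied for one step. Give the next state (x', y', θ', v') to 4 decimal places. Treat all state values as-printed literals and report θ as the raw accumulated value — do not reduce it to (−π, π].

x' = 9.5000 + 11.4000·cos(0.9816)·0.1 = 10.1335
y' = 19.6000 + 11.4000·sin(0.9816)·0.1 = 20.5478
θ' = 0.9816 + (11.4000/3.4)·tan(0.44)·0.1 = 1.1394
v' = 11.4000 − 2.0000·0.1 = 11.2000

(10.1335, 20.5478, 1.1394, 11.2000)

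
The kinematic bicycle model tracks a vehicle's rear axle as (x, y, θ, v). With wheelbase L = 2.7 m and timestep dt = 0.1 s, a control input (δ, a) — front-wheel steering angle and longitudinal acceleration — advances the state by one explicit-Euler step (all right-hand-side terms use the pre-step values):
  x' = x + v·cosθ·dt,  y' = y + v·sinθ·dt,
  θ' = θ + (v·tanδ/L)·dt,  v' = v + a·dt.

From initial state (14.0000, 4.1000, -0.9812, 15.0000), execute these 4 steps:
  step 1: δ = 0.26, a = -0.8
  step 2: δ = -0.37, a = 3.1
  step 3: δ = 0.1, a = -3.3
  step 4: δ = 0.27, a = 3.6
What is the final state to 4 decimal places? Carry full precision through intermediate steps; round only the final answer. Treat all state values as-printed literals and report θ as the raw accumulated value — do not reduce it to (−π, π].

(17.4141, -0.8172, -0.8384, 15.2600)

after step 1 (δ=0.26, a=-0.8): (14.834038, 2.853252, -0.833410, 14.920000)
after step 2 (δ=-0.37, a=3.1): (15.837192, 1.748831, -1.047741, 15.230000)
after step 3 (δ=0.1, a=-3.3): (16.597976, 0.429461, -0.991144, 14.900000)
after step 4 (δ=0.27, a=3.6): (17.414098, -0.817152, -0.838415, 15.260000)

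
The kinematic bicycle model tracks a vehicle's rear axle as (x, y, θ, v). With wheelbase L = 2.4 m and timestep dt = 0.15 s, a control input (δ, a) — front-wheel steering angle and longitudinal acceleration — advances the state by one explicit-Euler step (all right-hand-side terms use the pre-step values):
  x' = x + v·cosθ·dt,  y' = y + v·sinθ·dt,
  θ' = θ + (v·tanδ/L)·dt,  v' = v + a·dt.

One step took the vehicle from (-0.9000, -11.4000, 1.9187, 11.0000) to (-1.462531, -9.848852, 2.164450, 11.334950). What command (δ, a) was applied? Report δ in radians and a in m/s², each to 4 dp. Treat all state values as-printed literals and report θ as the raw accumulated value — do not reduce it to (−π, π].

δ = 0.3433, a = 2.2330

a = (v'−v)/dt = (0.334950)/0.15 = 2.2330
Δθ = θ'−θ = 0.245750;  (v·dt/L) = 11.0000·0.15/2.4 = 0.687500
tan δ = Δθ·L/(v·dt) = 0.357455  →  δ = 0.3433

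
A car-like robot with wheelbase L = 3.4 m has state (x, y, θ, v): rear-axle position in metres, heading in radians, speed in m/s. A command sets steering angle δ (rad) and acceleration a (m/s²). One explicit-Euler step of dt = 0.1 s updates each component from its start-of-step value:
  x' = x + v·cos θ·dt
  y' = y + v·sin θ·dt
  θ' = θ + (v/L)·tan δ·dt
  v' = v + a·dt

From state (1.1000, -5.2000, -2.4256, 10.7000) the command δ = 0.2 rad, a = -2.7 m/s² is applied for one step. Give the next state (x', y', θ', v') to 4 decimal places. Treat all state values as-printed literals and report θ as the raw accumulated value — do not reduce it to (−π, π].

x' = 1.1000 + 10.7000·cos(-2.4256)·0.1 = 0.2927
y' = -5.2000 + 10.7000·sin(-2.4256)·0.1 = -5.9023
θ' = -2.4256 + (10.7000/3.4)·tan(0.2)·0.1 = -2.3618
v' = 10.7000 − 2.7000·0.1 = 10.4300

(0.2927, -5.9023, -2.3618, 10.4300)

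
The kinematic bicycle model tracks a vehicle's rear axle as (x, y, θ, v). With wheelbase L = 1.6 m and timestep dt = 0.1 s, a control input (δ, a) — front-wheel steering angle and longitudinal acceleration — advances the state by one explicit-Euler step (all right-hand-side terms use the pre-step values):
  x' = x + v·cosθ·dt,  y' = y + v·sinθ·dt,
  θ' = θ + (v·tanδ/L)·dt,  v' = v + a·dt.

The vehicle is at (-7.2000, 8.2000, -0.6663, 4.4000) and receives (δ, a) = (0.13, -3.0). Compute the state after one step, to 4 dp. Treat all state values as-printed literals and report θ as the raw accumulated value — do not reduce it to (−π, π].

x' = -7.2000 + 4.4000·cos(-0.6663)·0.1 = -6.8541
y' = 8.2000 + 4.4000·sin(-0.6663)·0.1 = 7.9280
θ' = -0.6663 + (4.4000/1.6)·tan(0.13)·0.1 = -0.6303
v' = 4.4000 − 3.0000·0.1 = 4.1000

(-6.8541, 7.9280, -0.6303, 4.1000)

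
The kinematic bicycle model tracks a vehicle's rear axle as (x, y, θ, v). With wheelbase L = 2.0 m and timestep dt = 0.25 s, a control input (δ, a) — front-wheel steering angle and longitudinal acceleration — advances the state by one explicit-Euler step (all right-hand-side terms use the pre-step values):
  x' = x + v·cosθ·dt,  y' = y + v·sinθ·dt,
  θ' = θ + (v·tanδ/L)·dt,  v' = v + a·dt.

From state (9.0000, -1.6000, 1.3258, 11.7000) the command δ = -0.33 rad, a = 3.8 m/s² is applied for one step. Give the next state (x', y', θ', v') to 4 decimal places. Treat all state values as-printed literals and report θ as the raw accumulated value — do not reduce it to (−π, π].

x' = 9.0000 + 11.7000·cos(1.3258)·0.25 = 9.7095
y' = -1.6000 + 11.7000·sin(1.3258)·0.25 = 1.2377
θ' = 1.3258 + (11.7000/2.0)·tan(-0.33)·0.25 = 0.8249
v' = 11.7000 + 3.8000·0.25 = 12.6500

(9.7095, 1.2377, 0.8249, 12.6500)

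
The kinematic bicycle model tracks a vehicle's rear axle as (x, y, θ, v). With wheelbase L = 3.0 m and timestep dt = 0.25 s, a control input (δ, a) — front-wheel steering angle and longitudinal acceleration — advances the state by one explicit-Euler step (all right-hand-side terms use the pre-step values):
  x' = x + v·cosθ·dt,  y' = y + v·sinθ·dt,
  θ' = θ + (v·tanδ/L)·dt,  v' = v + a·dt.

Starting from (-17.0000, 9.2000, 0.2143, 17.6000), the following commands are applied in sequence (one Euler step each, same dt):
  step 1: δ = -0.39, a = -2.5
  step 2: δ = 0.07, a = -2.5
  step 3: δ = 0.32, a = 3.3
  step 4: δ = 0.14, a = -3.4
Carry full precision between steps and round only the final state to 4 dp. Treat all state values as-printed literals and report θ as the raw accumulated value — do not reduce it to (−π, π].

after step 1 (δ=-0.39, a=-2.5): (-12.700648, 10.135719, -0.388581, 16.975000)
after step 2 (δ=0.07, a=-2.5): (-8.773279, 8.527868, -0.289398, 16.350000)
after step 3 (δ=0.32, a=3.3): (-4.855754, 7.361398, 0.162120, 17.175000)
after step 4 (δ=0.14, a=-3.4): (-0.618306, 8.054457, 0.363815, 16.325000)

(-0.6183, 8.0545, 0.3638, 16.3250)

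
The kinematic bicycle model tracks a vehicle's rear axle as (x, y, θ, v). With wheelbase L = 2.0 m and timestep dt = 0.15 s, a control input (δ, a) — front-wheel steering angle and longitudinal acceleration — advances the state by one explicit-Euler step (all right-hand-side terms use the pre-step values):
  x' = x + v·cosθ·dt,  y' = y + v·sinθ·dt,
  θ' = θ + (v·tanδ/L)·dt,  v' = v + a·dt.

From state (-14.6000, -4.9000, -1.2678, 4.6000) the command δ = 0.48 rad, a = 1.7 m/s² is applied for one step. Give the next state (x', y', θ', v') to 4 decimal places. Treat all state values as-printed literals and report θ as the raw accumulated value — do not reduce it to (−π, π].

(-14.3941, -5.5586, -1.0882, 4.8550)

x' = -14.6000 + 4.6000·cos(-1.2678)·0.15 = -14.3941
y' = -4.9000 + 4.6000·sin(-1.2678)·0.15 = -5.5586
θ' = -1.2678 + (4.6000/2.0)·tan(0.48)·0.15 = -1.0882
v' = 4.6000 + 1.7000·0.15 = 4.8550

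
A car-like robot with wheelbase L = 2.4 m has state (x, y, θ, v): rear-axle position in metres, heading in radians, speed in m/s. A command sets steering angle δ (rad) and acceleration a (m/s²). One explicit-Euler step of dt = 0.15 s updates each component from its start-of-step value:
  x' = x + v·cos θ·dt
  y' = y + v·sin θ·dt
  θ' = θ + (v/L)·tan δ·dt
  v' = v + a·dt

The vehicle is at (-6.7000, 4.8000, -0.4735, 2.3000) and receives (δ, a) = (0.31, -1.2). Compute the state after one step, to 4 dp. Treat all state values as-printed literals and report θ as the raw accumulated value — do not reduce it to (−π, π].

x' = -6.7000 + 2.3000·cos(-0.4735)·0.15 = -6.3930
y' = 4.8000 + 2.3000·sin(-0.4735)·0.15 = 4.6427
θ' = -0.4735 + (2.3000/2.4)·tan(0.31)·0.15 = -0.4275
v' = 2.3000 − 1.2000·0.15 = 2.1200

(-6.3930, 4.6427, -0.4275, 2.1200)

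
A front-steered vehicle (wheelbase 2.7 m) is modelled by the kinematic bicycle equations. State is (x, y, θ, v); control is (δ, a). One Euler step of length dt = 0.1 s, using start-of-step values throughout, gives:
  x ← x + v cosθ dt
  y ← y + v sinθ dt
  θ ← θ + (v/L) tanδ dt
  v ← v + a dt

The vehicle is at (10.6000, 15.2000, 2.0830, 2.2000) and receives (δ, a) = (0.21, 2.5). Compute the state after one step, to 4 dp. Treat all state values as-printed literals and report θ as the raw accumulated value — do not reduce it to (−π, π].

x' = 10.6000 + 2.2000·cos(2.0830)·0.1 = 10.4922
y' = 15.2000 + 2.2000·sin(2.0830)·0.1 = 15.3918
θ' = 2.0830 + (2.2000/2.7)·tan(0.21)·0.1 = 2.1004
v' = 2.2000 + 2.5000·0.1 = 2.4500

(10.4922, 15.3918, 2.1004, 2.4500)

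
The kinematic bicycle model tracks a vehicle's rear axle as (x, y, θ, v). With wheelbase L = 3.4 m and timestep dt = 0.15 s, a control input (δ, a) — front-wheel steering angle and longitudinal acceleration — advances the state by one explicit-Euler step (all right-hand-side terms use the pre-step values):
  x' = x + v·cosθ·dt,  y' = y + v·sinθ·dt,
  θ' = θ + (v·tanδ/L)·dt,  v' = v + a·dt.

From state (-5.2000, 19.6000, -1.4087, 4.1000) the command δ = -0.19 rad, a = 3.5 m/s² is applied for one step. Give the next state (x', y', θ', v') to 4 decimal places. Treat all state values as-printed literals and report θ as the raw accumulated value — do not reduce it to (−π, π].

x' = -5.2000 + 4.1000·cos(-1.4087)·0.15 = -5.1007
y' = 19.6000 + 4.1000·sin(-1.4087)·0.15 = 18.9931
θ' = -1.4087 + (4.1000/3.4)·tan(-0.19)·0.15 = -1.4435
v' = 4.1000 + 3.5000·0.15 = 4.6250

(-5.1007, 18.9931, -1.4435, 4.6250)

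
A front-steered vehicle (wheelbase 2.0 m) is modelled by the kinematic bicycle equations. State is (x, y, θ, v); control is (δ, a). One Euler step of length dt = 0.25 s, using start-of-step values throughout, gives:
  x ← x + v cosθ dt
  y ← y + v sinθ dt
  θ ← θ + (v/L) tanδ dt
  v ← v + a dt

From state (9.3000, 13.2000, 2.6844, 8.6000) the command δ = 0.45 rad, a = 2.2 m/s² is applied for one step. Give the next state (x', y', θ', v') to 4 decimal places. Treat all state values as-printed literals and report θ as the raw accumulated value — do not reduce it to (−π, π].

(7.3708, 14.1491, 3.2037, 9.1500)

x' = 9.3000 + 8.6000·cos(2.6844)·0.25 = 7.3708
y' = 13.2000 + 8.6000·sin(2.6844)·0.25 = 14.1491
θ' = 2.6844 + (8.6000/2.0)·tan(0.45)·0.25 = 3.2037
v' = 8.6000 + 2.2000·0.25 = 9.1500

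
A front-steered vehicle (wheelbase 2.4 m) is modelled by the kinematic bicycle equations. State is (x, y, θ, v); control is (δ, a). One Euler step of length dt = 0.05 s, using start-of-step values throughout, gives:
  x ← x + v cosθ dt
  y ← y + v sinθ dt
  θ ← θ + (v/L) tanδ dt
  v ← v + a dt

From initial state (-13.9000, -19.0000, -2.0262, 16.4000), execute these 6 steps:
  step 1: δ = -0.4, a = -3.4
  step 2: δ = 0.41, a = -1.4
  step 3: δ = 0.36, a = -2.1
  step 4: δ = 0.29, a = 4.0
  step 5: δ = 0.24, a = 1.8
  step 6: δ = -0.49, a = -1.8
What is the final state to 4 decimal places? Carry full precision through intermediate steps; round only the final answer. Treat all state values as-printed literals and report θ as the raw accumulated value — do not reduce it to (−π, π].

after step 1 (δ=-0.4, a=-3.4): (-14.260656, -19.736429, -2.170654, 16.230000)
after step 2 (δ=0.41, a=-1.4): (-14.718769, -20.406253, -2.023695, 16.160000)
after step 3 (δ=0.36, a=-2.1): (-15.072328, -21.132793, -1.896972, 16.055000)
after step 4 (δ=0.29, a=4.0): (-15.329548, -21.893218, -1.797160, 16.255000)
after step 5 (δ=0.24, a=1.8): (-15.511957, -22.685234, -1.714287, 16.345000)
after step 6 (δ=-0.49, a=-1.8): (-15.628823, -23.494085, -1.895917, 16.255000)

(-15.6288, -23.4941, -1.8959, 16.2550)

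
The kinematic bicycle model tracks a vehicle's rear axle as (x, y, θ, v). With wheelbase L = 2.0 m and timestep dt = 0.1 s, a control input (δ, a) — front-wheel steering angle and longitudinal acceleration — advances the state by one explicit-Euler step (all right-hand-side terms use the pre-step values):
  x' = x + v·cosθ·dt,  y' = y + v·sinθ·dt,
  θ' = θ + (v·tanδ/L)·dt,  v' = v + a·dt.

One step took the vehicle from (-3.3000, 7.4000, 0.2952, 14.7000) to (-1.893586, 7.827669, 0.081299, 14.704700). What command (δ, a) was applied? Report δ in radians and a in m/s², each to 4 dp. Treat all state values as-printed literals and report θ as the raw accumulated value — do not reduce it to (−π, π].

δ = -0.2832, a = 0.0470

a = (v'−v)/dt = (0.004700)/0.1 = 0.0470
Δθ = θ'−θ = -0.213901;  (v·dt/L) = 14.7000·0.1/2.0 = 0.735000
tan δ = Δθ·L/(v·dt) = -0.291022  →  δ = -0.2832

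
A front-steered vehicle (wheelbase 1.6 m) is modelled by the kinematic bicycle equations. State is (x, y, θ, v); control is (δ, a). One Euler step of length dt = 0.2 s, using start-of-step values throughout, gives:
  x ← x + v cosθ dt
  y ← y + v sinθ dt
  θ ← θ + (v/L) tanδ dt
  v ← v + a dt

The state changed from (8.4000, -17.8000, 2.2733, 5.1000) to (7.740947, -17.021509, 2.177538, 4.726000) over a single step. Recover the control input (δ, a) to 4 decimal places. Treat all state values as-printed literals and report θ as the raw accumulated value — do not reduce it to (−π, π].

δ = -0.1491, a = -1.8700

a = (v'−v)/dt = (-0.374000)/0.2 = -1.8700
Δθ = θ'−θ = -0.095762;  (v·dt/L) = 5.1000·0.2/1.6 = 0.637500
tan δ = Δθ·L/(v·dt) = -0.150215  →  δ = -0.1491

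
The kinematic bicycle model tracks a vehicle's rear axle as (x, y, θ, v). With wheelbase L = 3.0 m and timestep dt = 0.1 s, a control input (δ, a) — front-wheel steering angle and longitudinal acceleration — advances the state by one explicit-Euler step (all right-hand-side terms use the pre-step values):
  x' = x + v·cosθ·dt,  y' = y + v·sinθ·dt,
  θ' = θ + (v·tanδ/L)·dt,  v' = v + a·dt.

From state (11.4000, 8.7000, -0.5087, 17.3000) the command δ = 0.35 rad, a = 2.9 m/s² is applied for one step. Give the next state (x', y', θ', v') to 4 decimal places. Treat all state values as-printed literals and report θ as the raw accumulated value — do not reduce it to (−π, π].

(12.9109, 7.8574, -0.2982, 17.5900)

x' = 11.4000 + 17.3000·cos(-0.5087)·0.1 = 12.9109
y' = 8.7000 + 17.3000·sin(-0.5087)·0.1 = 7.8574
θ' = -0.5087 + (17.3000/3.0)·tan(0.35)·0.1 = -0.2982
v' = 17.3000 + 2.9000·0.1 = 17.5900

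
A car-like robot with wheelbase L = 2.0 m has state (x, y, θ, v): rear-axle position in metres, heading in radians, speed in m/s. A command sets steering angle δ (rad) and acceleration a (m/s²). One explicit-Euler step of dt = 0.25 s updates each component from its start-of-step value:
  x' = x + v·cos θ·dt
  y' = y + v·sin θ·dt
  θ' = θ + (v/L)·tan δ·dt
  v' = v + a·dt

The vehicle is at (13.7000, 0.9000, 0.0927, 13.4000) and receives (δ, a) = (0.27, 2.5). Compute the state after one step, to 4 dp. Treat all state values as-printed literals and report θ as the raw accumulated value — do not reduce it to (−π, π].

x' = 13.7000 + 13.4000·cos(0.0927)·0.25 = 17.0356
y' = 0.9000 + 13.4000·sin(0.0927)·0.25 = 1.2101
θ' = 0.0927 + (13.4000/2.0)·tan(0.27)·0.25 = 0.5563
v' = 13.4000 + 2.5000·0.25 = 14.0250

(17.0356, 1.2101, 0.5563, 14.0250)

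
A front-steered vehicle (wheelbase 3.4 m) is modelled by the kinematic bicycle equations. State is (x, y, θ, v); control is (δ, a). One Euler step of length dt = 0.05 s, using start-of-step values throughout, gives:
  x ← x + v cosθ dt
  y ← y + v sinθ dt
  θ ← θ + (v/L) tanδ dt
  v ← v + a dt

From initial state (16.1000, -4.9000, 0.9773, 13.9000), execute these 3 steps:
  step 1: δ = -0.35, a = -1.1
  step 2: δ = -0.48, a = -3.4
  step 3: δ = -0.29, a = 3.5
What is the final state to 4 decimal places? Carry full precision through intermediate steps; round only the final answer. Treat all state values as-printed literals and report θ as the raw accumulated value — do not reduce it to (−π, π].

(17.3955, -3.2915, 0.7367, 13.8500)

after step 1 (δ=-0.35, a=-1.1): (16.488688, -4.323852, 0.902684, 13.845000)
after step 2 (δ=-0.48, a=-3.4): (16.917540, -3.780441, 0.796686, 13.675000)
after step 3 (δ=-0.29, a=3.5): (17.395536, -3.291530, 0.736674, 13.850000)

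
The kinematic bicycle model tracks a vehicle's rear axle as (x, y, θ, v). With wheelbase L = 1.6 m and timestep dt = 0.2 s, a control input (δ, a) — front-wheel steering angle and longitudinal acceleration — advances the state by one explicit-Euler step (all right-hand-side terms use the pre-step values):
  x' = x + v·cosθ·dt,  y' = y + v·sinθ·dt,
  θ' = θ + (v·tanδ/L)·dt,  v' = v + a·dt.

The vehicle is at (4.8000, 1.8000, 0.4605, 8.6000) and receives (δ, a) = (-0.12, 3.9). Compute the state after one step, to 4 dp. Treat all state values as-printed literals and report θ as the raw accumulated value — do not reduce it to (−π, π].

(6.3408, 2.5644, 0.3309, 9.3800)

x' = 4.8000 + 8.6000·cos(0.4605)·0.2 = 6.3408
y' = 1.8000 + 8.6000·sin(0.4605)·0.2 = 2.5644
θ' = 0.4605 + (8.6000/1.6)·tan(-0.12)·0.2 = 0.3309
v' = 8.6000 + 3.9000·0.2 = 9.3800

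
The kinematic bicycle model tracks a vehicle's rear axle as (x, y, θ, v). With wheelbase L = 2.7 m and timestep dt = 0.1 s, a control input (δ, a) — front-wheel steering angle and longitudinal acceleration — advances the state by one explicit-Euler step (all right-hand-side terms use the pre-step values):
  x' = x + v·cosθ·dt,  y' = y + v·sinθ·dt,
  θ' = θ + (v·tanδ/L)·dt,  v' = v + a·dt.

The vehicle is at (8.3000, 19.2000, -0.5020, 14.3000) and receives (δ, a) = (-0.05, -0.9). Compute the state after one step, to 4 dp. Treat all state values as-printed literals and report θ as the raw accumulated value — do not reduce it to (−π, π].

(9.5536, 18.5119, -0.5285, 14.2100)

x' = 8.3000 + 14.3000·cos(-0.5020)·0.1 = 9.5536
y' = 19.2000 + 14.3000·sin(-0.5020)·0.1 = 18.5119
θ' = -0.5020 + (14.3000/2.7)·tan(-0.05)·0.1 = -0.5285
v' = 14.3000 − 0.9000·0.1 = 14.2100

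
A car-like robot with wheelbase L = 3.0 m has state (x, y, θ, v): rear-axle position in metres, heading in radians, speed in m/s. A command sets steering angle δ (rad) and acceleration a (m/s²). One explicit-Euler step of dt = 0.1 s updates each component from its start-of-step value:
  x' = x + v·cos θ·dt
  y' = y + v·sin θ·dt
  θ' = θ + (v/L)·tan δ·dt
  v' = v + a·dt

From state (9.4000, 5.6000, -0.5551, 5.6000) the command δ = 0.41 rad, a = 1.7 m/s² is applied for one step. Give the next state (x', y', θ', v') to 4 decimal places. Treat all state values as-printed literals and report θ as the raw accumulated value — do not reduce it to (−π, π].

(9.8759, 5.3049, -0.4740, 5.7700)

x' = 9.4000 + 5.6000·cos(-0.5551)·0.1 = 9.8759
y' = 5.6000 + 5.6000·sin(-0.5551)·0.1 = 5.3049
θ' = -0.5551 + (5.6000/3.0)·tan(0.41)·0.1 = -0.4740
v' = 5.6000 + 1.7000·0.1 = 5.7700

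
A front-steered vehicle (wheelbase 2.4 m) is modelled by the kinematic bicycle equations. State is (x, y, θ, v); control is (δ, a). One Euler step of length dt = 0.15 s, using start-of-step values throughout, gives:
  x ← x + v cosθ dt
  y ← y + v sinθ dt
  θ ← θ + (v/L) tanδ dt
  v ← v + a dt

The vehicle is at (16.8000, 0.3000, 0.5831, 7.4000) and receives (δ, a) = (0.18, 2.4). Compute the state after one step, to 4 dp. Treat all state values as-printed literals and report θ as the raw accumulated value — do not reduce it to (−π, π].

x' = 16.8000 + 7.4000·cos(0.5831)·0.15 = 17.7266
y' = 0.3000 + 7.4000·sin(0.5831)·0.15 = 0.9112
θ' = 0.5831 + (7.4000/2.4)·tan(0.18)·0.15 = 0.6673
v' = 7.4000 + 2.4000·0.15 = 7.7600

(17.7266, 0.9112, 0.6673, 7.7600)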